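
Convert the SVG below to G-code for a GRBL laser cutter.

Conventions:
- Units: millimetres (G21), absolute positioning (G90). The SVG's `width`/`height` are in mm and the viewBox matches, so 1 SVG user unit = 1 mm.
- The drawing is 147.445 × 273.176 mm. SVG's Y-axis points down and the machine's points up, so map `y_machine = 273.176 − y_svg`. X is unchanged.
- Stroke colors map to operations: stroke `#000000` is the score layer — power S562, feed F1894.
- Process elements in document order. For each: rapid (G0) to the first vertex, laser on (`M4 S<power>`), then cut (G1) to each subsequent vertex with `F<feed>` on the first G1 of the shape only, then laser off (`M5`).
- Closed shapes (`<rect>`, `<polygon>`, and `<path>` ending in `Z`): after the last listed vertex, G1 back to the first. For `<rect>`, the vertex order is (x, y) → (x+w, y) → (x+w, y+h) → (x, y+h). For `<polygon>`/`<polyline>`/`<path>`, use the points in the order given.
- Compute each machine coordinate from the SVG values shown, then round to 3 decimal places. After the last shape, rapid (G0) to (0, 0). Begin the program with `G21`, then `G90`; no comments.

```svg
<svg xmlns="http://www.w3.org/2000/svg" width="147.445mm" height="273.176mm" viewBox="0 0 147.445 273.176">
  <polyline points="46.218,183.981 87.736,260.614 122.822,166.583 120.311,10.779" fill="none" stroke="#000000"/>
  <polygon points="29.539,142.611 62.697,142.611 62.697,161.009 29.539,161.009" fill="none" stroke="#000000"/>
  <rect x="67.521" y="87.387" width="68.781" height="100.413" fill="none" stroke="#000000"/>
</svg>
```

G21
G90
G0 X46.218 Y89.195
M4 S562
G1 X87.736 Y12.562 F1894
G1 X122.822 Y106.593
G1 X120.311 Y262.397
M5
G0 X29.539 Y130.565
M4 S562
G1 X62.697 Y130.565 F1894
G1 X62.697 Y112.167
G1 X29.539 Y112.167
G1 X29.539 Y130.565
M5
G0 X67.521 Y185.789
M4 S562
G1 X136.302 Y185.789 F1894
G1 X136.302 Y85.376
G1 X67.521 Y85.376
G1 X67.521 Y185.789
M5
G0 X0.000 Y0.000

viewBox `0 0 147.445 273.176` with mm width/height → 1 unit = 1 mm. Flip: y_m = 273.176 − y_svg.

**Shape 1** — `<polyline>` open polyline, stroke `#000000` → score (S562, F1894). Machine vertices: (46.218,89.195) → (87.736,12.562) → (122.822,106.593) → (120.311,262.397). Open path.

**Shape 2** — `<polygon>` rectangle, stroke `#000000` → score (S562, F1894). Machine vertices: (29.539,130.565) → (62.697,130.565) → (62.697,112.167) → (29.539,112.167) → (29.539,130.565). Closed: final G1 returns to the first vertex.

**Shape 3** — `<rect>` rectangle, stroke `#000000` → score (S562, F1894). Machine vertices: (67.521,185.789) → (136.302,185.789) → (136.302,85.376) → (67.521,85.376) → (67.521,185.789). Closed: final G1 returns to the first vertex.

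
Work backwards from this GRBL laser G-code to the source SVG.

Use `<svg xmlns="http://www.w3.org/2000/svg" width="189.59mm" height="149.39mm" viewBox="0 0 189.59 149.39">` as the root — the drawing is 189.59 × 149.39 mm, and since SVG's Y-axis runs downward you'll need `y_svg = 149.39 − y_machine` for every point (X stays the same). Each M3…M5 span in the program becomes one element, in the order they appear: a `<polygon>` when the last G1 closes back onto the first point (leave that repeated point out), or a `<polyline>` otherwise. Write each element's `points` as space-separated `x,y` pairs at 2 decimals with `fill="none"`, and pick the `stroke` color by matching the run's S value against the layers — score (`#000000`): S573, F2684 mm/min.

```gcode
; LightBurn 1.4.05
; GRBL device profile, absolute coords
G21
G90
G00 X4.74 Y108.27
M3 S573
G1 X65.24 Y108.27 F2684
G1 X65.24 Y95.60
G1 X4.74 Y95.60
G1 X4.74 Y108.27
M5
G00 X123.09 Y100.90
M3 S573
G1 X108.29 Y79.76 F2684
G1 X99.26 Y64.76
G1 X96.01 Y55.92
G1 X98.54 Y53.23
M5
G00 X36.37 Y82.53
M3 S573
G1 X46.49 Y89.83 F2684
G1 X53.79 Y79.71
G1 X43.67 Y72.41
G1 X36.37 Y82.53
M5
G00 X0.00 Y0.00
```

<svg xmlns="http://www.w3.org/2000/svg" width="189.59mm" height="149.39mm" viewBox="0 0 189.59 149.39">
  <polygon points="4.74,41.12 65.24,41.12 65.24,53.79 4.74,53.79" fill="none" stroke="#000000"/>
  <polyline points="123.09,48.49 108.29,69.63 99.26,84.63 96.01,93.47 98.54,96.16" fill="none" stroke="#000000"/>
  <polygon points="36.37,66.86 46.49,59.56 53.79,69.68 43.67,76.98" fill="none" stroke="#000000"/>
</svg>

Machine Y-up, SVG Y-down with viewBox height 149.39, so y_svg = 149.39 − y_machine; X carries over. Every run uses S573, so all elements get stroke `#000000` (score).

Run 1: The run returns to its start, so emit a `<polygon>` with points (Y-flipped): 4.74,41.12 65.24,41.12 65.24,53.79 4.74,53.79.

Run 2: The run is open, so emit a `<polyline>` with points (Y-flipped): 123.09,48.49 108.29,69.63 99.26,84.63 96.01,93.47 98.54,96.16.

Run 3: The run returns to its start, so emit a `<polygon>` with points (Y-flipped): 36.37,66.86 46.49,59.56 53.79,69.68 43.67,76.98.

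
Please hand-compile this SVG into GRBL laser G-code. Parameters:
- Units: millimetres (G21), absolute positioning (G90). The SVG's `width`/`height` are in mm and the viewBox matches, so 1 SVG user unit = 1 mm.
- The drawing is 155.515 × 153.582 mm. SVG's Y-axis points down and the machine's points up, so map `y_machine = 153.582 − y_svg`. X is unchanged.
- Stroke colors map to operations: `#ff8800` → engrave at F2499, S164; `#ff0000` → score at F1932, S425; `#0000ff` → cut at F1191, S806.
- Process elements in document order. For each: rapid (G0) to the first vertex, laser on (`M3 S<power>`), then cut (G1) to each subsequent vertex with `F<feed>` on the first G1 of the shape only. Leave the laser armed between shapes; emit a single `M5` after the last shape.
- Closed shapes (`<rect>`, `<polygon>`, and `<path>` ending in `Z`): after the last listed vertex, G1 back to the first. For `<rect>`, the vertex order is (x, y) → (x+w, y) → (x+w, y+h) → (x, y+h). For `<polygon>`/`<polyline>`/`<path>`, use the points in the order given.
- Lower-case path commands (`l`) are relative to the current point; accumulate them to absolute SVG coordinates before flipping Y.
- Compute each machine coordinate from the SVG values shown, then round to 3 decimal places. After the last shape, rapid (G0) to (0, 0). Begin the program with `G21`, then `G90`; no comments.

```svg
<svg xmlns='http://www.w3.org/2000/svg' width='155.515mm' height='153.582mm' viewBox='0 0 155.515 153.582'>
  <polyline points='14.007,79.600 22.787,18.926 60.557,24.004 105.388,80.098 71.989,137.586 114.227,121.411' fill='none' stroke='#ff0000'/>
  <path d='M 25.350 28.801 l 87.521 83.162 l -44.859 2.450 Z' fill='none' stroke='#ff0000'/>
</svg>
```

G21
G90
G0 X14.007 Y73.982
M3 S425
G1 X22.787 Y134.656 F1932
G1 X60.557 Y129.578
G1 X105.388 Y73.484
G1 X71.989 Y15.996
G1 X114.227 Y32.171
G0 X25.350 Y124.781
M3 S425
G1 X112.871 Y41.619 F1932
G1 X68.012 Y39.169
G1 X25.350 Y124.781
M5
G0 X0.000 Y0.000

1 u = 1 mm; y_m = 153.582 − y.

[1] `<polyline>` open polyline, #ff0000→score S425 F1932: (14.007,73.982) → (22.787,134.656) → (60.557,129.578) → (105.388,73.484) → (71.989,15.996) → (114.227,32.171)

[2] `<path>` closed polygon, #ff0000→score S425 F1932: (25.350,124.781) → (112.871,41.619) → (68.012,39.169) → (25.350,124.781) (closed)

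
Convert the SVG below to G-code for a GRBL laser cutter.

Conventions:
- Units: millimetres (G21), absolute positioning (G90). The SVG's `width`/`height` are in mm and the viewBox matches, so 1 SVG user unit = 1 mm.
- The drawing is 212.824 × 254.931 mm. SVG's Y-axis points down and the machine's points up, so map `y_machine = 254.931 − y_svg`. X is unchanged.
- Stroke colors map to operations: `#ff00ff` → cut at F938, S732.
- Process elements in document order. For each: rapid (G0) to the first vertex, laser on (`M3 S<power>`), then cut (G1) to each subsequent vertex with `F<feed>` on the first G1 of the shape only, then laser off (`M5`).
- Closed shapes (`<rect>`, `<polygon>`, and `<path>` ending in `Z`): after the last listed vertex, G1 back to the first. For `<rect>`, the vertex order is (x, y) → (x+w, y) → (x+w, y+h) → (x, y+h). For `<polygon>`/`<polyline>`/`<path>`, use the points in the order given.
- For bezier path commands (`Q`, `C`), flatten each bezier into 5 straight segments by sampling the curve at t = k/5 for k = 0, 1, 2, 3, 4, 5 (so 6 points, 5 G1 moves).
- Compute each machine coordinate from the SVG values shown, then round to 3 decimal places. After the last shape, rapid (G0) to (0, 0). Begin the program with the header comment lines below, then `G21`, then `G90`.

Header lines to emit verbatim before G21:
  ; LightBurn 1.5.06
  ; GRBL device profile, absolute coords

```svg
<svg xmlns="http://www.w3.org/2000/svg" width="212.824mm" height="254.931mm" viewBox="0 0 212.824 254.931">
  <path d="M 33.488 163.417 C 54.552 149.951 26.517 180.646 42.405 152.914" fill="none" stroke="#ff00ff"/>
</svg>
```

1 u = 1 mm; y_m = 254.931 − y.

[1] `<path>` cubic bezier, #ff00ff→cut S732 F938: (33.488,91.514) → (40.979,95.115) → (41.151,93.042) → (38.469,90.218) → (37.399,91.568) → (42.405,102.017)

; LightBurn 1.5.06
; GRBL device profile, absolute coords
G21
G90
G0 X33.488 Y91.514
M3 S732
G1 X40.979 Y95.115 F938
G1 X41.151 Y93.042
G1 X38.469 Y90.218
G1 X37.399 Y91.568
G1 X42.405 Y102.017
M5
G0 X0.000 Y0.000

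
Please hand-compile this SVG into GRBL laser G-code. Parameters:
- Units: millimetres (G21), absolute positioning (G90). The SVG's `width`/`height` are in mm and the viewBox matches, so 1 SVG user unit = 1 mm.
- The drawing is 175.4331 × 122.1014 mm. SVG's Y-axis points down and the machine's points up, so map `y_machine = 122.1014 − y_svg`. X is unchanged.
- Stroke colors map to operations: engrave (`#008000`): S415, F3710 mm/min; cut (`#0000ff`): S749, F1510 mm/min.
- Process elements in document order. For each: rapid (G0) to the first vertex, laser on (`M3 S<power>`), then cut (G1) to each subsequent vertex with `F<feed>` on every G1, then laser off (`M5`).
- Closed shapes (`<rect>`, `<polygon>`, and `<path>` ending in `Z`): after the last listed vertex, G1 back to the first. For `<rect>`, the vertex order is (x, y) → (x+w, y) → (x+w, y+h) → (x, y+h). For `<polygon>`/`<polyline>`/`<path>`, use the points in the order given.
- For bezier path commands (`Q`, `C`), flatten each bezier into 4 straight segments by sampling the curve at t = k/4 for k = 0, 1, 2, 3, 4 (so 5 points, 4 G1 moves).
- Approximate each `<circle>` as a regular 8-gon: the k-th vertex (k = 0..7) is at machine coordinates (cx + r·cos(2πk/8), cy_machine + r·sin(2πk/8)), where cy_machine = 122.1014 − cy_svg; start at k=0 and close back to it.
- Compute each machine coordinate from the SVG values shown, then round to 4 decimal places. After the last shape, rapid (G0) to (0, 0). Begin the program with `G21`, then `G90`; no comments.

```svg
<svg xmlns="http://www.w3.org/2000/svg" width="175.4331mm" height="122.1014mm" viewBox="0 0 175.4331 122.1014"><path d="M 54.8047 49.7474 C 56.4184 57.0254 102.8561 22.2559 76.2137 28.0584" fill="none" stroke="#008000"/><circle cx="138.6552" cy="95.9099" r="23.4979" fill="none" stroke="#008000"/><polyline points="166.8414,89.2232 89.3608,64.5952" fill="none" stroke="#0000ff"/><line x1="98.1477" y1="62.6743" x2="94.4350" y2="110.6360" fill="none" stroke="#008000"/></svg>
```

viewBox `0 0 175.4331 122.1014` with mm width/height → 1 unit = 1 mm. Flip: y_m = 122.1014 − y_svg.

**Shape 1** — `<path>` cubic bezier, stroke `#008000` → engrave (S415, F3710). Control points (SVG): P0=(54.8047,49.7474), P1=(56.4184,57.0254), P2=(102.8561,22.2559), P3=(76.2137,28.0584); sampled at t=k/4. Machine vertices: (54.8047,72.3540) → (62.5772,73.4885) → (76.1052,82.6452) → (84.3352,92.0786) → (76.2137,94.0430). Open path.

**Shape 2** — `<circle>` circle, stroke `#008000` → engrave (S415, F3710). Machine vertices: (162.1531,26.1915) → (155.2707,42.8070) → (138.6552,49.6894) → (122.0397,42.8070) → (115.1573,26.1915) → (122.0397,9.5760) → (138.6552,2.6936) → (155.2707,9.5760) → (162.1531,26.1915). Closed: final G1 returns to the first vertex.

**Shape 3** — `<polyline>` line segment, stroke `#0000ff` → cut (S749, F1510). Machine vertices: (166.8414,32.8782) → (89.3608,57.5062). Open path.

**Shape 4** — `<line>` line segment, stroke `#008000` → engrave (S415, F3710). Machine vertices: (98.1477,59.4271) → (94.4350,11.4654). Open path.

G21
G90
G0 X54.8047 Y72.3540
M3 S415
G1 X62.5772 Y73.4885 F3710
G1 X76.1052 Y82.6452 F3710
G1 X84.3352 Y92.0786 F3710
G1 X76.2137 Y94.0430 F3710
M5
G0 X162.1531 Y26.1915
M3 S415
G1 X155.2707 Y42.8070 F3710
G1 X138.6552 Y49.6894 F3710
G1 X122.0397 Y42.8070 F3710
G1 X115.1573 Y26.1915 F3710
G1 X122.0397 Y9.5760 F3710
G1 X138.6552 Y2.6936 F3710
G1 X155.2707 Y9.5760 F3710
G1 X162.1531 Y26.1915 F3710
M5
G0 X166.8414 Y32.8782
M3 S749
G1 X89.3608 Y57.5062 F1510
M5
G0 X98.1477 Y59.4271
M3 S415
G1 X94.4350 Y11.4654 F3710
M5
G0 X0.0000 Y0.0000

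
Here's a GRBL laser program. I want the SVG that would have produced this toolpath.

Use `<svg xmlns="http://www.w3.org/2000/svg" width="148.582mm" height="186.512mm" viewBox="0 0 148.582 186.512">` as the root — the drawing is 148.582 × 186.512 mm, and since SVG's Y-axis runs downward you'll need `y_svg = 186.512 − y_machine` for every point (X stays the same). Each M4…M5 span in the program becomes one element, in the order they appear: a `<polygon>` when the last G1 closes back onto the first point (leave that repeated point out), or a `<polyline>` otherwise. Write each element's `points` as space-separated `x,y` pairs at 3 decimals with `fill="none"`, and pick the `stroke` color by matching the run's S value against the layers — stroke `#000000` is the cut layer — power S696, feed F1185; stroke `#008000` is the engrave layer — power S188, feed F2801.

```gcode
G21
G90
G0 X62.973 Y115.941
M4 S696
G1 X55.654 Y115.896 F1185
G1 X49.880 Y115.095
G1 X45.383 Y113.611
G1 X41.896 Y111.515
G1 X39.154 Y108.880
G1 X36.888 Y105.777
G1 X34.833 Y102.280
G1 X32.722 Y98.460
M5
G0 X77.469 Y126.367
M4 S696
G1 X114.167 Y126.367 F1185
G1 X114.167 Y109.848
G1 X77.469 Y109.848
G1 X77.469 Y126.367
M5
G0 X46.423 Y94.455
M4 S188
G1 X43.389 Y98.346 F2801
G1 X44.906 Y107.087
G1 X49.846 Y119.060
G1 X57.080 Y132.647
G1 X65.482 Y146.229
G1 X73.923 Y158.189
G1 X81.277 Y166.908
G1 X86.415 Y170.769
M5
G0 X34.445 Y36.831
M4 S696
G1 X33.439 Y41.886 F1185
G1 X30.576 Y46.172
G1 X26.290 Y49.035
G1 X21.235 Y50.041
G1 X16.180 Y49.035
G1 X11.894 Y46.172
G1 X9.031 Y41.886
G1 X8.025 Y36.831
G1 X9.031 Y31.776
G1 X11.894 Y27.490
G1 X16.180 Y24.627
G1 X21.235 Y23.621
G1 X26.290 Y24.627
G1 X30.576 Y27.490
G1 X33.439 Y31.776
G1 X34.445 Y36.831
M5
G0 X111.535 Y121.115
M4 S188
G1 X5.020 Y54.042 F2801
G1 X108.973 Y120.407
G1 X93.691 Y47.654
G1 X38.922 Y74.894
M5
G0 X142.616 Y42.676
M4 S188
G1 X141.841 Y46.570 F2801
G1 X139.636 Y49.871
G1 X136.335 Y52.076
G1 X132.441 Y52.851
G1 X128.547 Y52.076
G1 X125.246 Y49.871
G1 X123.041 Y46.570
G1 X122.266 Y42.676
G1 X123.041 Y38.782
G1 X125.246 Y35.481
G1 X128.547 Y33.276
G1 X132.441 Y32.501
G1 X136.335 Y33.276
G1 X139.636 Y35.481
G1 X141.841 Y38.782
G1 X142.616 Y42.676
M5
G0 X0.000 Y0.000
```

<svg xmlns="http://www.w3.org/2000/svg" width="148.582mm" height="186.512mm" viewBox="0 0 148.582 186.512">
  <polyline points="62.973,70.571 55.654,70.616 49.880,71.417 45.383,72.901 41.896,74.997 39.154,77.632 36.888,80.735 34.833,84.232 32.722,88.052" fill="none" stroke="#000000"/>
  <polygon points="77.469,60.145 114.167,60.145 114.167,76.664 77.469,76.664" fill="none" stroke="#000000"/>
  <polyline points="46.423,92.057 43.389,88.166 44.906,79.425 49.846,67.452 57.080,53.865 65.482,40.283 73.923,28.323 81.277,19.604 86.415,15.743" fill="none" stroke="#008000"/>
  <polygon points="34.445,149.681 33.439,144.626 30.576,140.340 26.290,137.477 21.235,136.471 16.180,137.477 11.894,140.340 9.031,144.626 8.025,149.681 9.031,154.736 11.894,159.022 16.180,161.885 21.235,162.891 26.290,161.885 30.576,159.022 33.439,154.736" fill="none" stroke="#000000"/>
  <polyline points="111.535,65.397 5.020,132.470 108.973,66.105 93.691,138.858 38.922,111.618" fill="none" stroke="#008000"/>
  <polygon points="142.616,143.836 141.841,139.942 139.636,136.641 136.335,134.436 132.441,133.661 128.547,134.436 125.246,136.641 123.041,139.942 122.266,143.836 123.041,147.730 125.246,151.031 128.547,153.236 132.441,154.011 136.335,153.236 139.636,151.031 141.841,147.730" fill="none" stroke="#008000"/>
</svg>

Each laser-on run becomes one SVG element. Flip Y back into SVG space with y_svg = 186.512 − y_machine.

Run 1: S696 ⇒ cut layer `#000000`. The run is open, so emit a `<polyline>` with points (Y-flipped): 62.973,70.571 55.654,70.616 49.880,71.417 45.383,72.901 41.896,74.997 39.154,77.632 36.888,80.735 34.833,84.232 32.722,88.052.

Run 2: power S696 maps to stroke `#000000` (cut). The run returns to its start, so emit a `<polygon>` with points (Y-flipped): 77.469,60.145 114.167,60.145 114.167,76.664 77.469,76.664.

Run 3: the run's S188 means `#008000` (engrave). The run is open, so emit a `<polyline>` with points (Y-flipped): 46.423,92.057 43.389,88.166 44.906,79.425 49.846,67.452 57.080,53.865 65.482,40.283 73.923,28.323 81.277,19.604 86.415,15.743.

Run 4: power S696 maps to stroke `#000000` (cut). The run returns to its start, so emit a `<polygon>` with points (Y-flipped): 34.445,149.681 33.439,144.626 30.576,140.340 26.290,137.477 21.235,136.471 16.180,137.477 11.894,140.340 9.031,144.626 8.025,149.681 9.031,154.736 11.894,159.022 16.180,161.885 21.235,162.891 26.290,161.885 30.576,159.022 33.439,154.736.

Run 5: the run's S188 means `#008000` (engrave). The run is open, so emit a `<polyline>` with points (Y-flipped): 111.535,65.397 5.020,132.470 108.973,66.105 93.691,138.858 38.922,111.618.

Run 6: power S188 maps to stroke `#008000` (engrave). The run returns to its start, so emit a `<polygon>` with points (Y-flipped): 142.616,143.836 141.841,139.942 139.636,136.641 136.335,134.436 132.441,133.661 128.547,134.436 125.246,136.641 123.041,139.942 122.266,143.836 123.041,147.730 125.246,151.031 128.547,153.236 132.441,154.011 136.335,153.236 139.636,151.031 141.841,147.730.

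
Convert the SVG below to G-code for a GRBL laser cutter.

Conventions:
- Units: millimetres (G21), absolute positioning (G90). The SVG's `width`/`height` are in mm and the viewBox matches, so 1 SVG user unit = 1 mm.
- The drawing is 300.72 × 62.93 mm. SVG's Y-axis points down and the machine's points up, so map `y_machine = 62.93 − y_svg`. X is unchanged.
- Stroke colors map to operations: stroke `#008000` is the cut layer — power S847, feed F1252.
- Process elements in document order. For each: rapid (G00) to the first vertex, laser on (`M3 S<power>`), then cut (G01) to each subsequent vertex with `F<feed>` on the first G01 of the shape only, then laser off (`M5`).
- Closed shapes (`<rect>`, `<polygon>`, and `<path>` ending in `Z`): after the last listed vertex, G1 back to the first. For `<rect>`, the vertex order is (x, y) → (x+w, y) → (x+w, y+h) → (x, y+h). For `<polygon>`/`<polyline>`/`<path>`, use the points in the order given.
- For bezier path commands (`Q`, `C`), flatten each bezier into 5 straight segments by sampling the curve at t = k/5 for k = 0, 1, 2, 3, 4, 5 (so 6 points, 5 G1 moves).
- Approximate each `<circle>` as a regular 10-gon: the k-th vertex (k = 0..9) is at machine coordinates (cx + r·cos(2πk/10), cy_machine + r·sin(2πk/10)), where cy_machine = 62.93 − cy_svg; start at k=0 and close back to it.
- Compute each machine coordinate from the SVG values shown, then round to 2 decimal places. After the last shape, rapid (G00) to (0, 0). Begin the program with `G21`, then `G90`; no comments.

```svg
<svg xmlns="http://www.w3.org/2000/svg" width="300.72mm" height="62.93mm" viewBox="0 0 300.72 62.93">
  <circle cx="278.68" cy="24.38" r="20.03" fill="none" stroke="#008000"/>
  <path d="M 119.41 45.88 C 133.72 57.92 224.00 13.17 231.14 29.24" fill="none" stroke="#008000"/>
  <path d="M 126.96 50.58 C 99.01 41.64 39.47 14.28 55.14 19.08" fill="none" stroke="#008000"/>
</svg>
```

G21
G90
G00 X298.71 Y38.55
M3 S847
G01 X294.88 Y50.32 F1252
G01 X284.87 Y57.60
G01 X272.49 Y57.60
G01 X262.48 Y50.32
G01 X258.65 Y38.55
G01 X262.48 Y26.78
G01 X272.49 Y19.50
G01 X284.87 Y19.50
G01 X294.88 Y26.78
G01 X298.71 Y38.55
M5
G00 X119.41 Y17.05
M3 S847
G01 X135.84 Y15.70 F1252
G01 X162.86 Y22.33
G01 X192.85 Y31.31
G01 X218.15 Y36.97
G01 X231.14 Y33.69
M5
G00 X126.96 Y12.35
M3 S847
G01 X107.25 Y19.52 F1252
G01 X85.09 Y28.68
G01 X65.60 Y37.41
G01 X53.91 Y43.28
G01 X55.14 Y43.85
M5
G00 X0.00 Y0.00

Since the viewBox matches the mm dimensions, user units are millimetres directly. The only transform is the Y-flip y_m = 62.93 − y_svg.

Shape 1 is a circle drawn with `<circle>`. Its stroke #008000 means cut at S847, F1252. After flipping Y the toolpath is (298.71,38.55) → (294.88,50.32) → (284.87,57.60) → (272.49,57.60) → (262.48,50.32) → (258.65,38.55) → (262.48,26.78) → (272.49,19.50) → (284.87,19.50) → (294.88,26.78) → (298.71,38.55), returning to the start.

Shape 2 is a cubic bezier drawn with `<path>`. Its stroke #008000 means cut at S847, F1252. After flipping Y the toolpath is (119.41,17.05) → (135.84,15.70) → (162.86,22.33) → (192.85,31.31) → (218.15,36.97) → (231.14,33.69).

Shape 3 is a cubic bezier drawn with `<path>`. Its stroke #008000 means cut at S847, F1252. After flipping Y the toolpath is (126.96,12.35) → (107.25,19.52) → (85.09,28.68) → (65.60,37.41) → (53.91,43.28) → (55.14,43.85).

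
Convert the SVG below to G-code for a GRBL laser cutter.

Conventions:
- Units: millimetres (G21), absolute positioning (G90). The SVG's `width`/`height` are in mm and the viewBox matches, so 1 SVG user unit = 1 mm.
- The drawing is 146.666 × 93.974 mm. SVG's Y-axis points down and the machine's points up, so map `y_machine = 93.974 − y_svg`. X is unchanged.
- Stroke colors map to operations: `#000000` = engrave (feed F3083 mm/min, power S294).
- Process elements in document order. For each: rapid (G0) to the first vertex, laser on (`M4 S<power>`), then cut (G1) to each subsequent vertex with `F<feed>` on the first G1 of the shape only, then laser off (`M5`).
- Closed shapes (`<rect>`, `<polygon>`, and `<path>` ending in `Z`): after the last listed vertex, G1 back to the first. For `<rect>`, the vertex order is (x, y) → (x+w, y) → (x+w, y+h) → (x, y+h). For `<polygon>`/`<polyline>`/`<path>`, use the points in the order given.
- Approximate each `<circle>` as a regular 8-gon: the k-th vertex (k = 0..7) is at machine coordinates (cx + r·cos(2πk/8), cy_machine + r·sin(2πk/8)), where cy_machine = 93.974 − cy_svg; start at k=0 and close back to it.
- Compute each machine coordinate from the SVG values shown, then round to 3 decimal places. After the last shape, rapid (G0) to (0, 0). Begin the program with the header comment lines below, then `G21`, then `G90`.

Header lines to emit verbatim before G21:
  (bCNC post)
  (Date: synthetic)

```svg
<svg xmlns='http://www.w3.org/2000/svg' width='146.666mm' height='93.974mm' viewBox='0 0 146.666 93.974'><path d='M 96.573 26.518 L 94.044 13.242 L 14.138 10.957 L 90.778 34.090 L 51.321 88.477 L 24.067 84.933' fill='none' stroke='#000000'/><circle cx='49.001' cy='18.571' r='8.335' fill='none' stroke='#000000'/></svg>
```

(bCNC post)
(Date: synthetic)
G21
G90
G0 X96.573 Y67.456
M4 S294
G1 X94.044 Y80.732 F3083
G1 X14.138 Y83.017
G1 X90.778 Y59.884
G1 X51.321 Y5.497
G1 X24.067 Y9.041
M5
G0 X57.336 Y75.403
M4 S294
G1 X54.895 Y81.297 F3083
G1 X49.001 Y83.738
G1 X43.107 Y81.297
G1 X40.666 Y75.403
G1 X43.107 Y69.509
G1 X49.001 Y67.068
G1 X54.895 Y69.509
G1 X57.336 Y75.403
M5
G0 X0.000 Y0.000

1 u = 1 mm; y_m = 93.974 − y.

[1] `<path>` open polyline, #000000→engrave S294 F3083: (96.573,67.456) → (94.044,80.732) → (14.138,83.017) → (90.778,59.884) → (51.321,5.497) → (24.067,9.041)

[2] `<circle>` circle, #000000→engrave S294 F3083: (57.336,75.403) → (54.895,81.297) → (49.001,83.738) → (43.107,81.297) → (40.666,75.403) → (43.107,69.509) → (49.001,67.068) → (54.895,69.509) → (57.336,75.403) (closed)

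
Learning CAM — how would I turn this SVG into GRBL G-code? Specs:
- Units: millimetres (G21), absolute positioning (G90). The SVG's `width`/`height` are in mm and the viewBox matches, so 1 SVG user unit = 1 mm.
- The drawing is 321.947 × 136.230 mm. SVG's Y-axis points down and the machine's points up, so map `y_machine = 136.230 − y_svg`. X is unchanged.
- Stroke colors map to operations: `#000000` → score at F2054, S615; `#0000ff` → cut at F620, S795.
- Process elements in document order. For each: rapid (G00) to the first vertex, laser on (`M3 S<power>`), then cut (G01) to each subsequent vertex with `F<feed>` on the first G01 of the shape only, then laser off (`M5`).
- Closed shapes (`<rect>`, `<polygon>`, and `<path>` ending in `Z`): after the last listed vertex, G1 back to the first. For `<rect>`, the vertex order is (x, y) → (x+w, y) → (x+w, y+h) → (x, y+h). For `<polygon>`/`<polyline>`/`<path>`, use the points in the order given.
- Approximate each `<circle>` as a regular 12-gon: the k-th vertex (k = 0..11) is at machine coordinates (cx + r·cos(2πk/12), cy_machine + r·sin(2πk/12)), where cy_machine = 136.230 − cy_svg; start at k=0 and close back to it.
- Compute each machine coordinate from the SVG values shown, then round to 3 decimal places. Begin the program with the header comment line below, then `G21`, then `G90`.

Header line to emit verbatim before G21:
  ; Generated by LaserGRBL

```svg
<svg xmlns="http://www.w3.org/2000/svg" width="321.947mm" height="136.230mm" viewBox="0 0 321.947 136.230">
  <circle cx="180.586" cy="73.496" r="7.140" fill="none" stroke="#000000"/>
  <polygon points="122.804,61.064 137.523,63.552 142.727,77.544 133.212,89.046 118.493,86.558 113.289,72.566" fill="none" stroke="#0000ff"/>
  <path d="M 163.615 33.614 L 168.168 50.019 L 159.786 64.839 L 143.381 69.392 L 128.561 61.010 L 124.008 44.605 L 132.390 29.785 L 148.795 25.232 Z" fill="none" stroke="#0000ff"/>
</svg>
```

Since the viewBox matches the mm dimensions, user units are millimetres directly. The only transform is the Y-flip y_m = 136.230 − y_svg.

Shape 1 is a circle drawn with `<circle>`. Its stroke #000000 means score at S615, F2054. After flipping Y the toolpath is (187.726,62.734) → (186.769,66.304) → (184.156,68.917) → (180.586,69.874) → (177.016,68.917) → (174.403,66.304) → (173.446,62.734) → (174.403,59.164) → (177.016,56.551) → (180.586,55.594) → (184.156,56.551) → (186.769,59.164) → (187.726,62.734), returning to the start.

Shape 2 is a regular polygon drawn with `<polygon>`. Its stroke #0000ff means cut at S795, F620. After flipping Y the toolpath is (122.804,75.166) → (137.523,72.678) → (142.727,58.686) → (133.212,47.184) → (118.493,49.672) → (113.289,63.664) → (122.804,75.166), returning to the start.

Shape 3 is a regular polygon drawn with `<path>`. Its stroke #0000ff means cut at S795, F620. After flipping Y the toolpath is (163.615,102.616) → (168.168,86.211) → (159.786,71.391) → (143.381,66.838) → (128.561,75.220) → (124.008,91.625) → (132.390,106.445) → (148.795,110.998) → (163.615,102.616), returning to the start.

; Generated by LaserGRBL
G21
G90
G00 X187.726 Y62.734
M3 S615
G01 X186.769 Y66.304 F2054
G01 X184.156 Y68.917
G01 X180.586 Y69.874
G01 X177.016 Y68.917
G01 X174.403 Y66.304
G01 X173.446 Y62.734
G01 X174.403 Y59.164
G01 X177.016 Y56.551
G01 X180.586 Y55.594
G01 X184.156 Y56.551
G01 X186.769 Y59.164
G01 X187.726 Y62.734
M5
G00 X122.804 Y75.166
M3 S795
G01 X137.523 Y72.678 F620
G01 X142.727 Y58.686
G01 X133.212 Y47.184
G01 X118.493 Y49.672
G01 X113.289 Y63.664
G01 X122.804 Y75.166
M5
G00 X163.615 Y102.616
M3 S795
G01 X168.168 Y86.211 F620
G01 X159.786 Y71.391
G01 X143.381 Y66.838
G01 X128.561 Y75.220
G01 X124.008 Y91.625
G01 X132.390 Y106.445
G01 X148.795 Y110.998
G01 X163.615 Y102.616
M5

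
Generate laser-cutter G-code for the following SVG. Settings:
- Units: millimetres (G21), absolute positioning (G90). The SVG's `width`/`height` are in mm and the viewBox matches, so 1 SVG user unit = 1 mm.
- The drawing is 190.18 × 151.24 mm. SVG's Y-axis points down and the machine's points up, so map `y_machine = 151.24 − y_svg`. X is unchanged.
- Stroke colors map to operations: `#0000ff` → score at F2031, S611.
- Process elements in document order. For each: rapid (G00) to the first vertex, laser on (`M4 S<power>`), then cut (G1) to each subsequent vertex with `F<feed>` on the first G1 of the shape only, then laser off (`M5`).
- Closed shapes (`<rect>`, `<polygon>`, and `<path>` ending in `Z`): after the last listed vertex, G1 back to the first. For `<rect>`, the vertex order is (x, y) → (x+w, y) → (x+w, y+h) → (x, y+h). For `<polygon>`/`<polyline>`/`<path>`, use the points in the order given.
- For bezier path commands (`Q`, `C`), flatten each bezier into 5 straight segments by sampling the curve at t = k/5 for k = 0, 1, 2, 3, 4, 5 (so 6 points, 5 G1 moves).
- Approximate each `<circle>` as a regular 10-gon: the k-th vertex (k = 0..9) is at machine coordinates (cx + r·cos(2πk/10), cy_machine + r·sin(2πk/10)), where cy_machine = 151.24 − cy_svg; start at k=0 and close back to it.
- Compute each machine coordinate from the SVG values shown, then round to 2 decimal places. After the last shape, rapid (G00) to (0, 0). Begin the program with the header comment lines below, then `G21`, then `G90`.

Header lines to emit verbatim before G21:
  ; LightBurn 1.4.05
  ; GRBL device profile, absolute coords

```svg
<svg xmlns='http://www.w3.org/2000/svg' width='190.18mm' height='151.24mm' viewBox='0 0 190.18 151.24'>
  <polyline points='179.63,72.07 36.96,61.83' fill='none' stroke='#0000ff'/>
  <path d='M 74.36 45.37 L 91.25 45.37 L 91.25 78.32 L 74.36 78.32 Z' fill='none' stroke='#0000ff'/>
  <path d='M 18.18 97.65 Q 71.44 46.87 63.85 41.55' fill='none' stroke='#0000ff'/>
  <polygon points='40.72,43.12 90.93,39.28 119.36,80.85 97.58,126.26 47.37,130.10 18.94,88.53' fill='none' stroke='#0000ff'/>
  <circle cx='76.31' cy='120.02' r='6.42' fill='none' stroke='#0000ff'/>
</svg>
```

; LightBurn 1.4.05
; GRBL device profile, absolute coords
G21
G90
G00 X179.63 Y79.17
M4 S611
G1 X36.96 Y89.41 F2031
M5
G00 X74.36 Y105.87
M4 S611
G1 X91.25 Y105.87 F2031
G1 X91.25 Y72.92
G1 X74.36 Y72.92
G1 X74.36 Y105.87
M5
G00 X18.18 Y53.59
M4 S611
G1 X37.05 Y72.08 F2031
G1 X51.05 Y86.94
G1 X60.19 Y98.16
G1 X64.45 Y105.74
G1 X63.85 Y109.69
M5
G00 X40.72 Y108.12
M4 S611
G1 X90.93 Y111.96 F2031
G1 X119.36 Y70.39
G1 X97.58 Y24.98
G1 X47.37 Y21.14
G1 X18.94 Y62.71
G1 X40.72 Y108.12
M5
G00 X82.73 Y31.22
M4 S611
G1 X81.50 Y34.99 F2031
G1 X78.29 Y37.33
G1 X74.33 Y37.33
G1 X71.12 Y34.99
G1 X69.89 Y31.22
G1 X71.12 Y27.45
G1 X74.33 Y25.11
G1 X78.29 Y25.11
G1 X81.50 Y27.45
G1 X82.73 Y31.22
M5
G00 X0.00 Y0.00

1 u = 1 mm; y_m = 151.24 − y.

[1] `<polyline>` line segment, #0000ff→score S611 F2031: (179.63,79.17) → (36.96,89.41)

[2] `<path>` rectangle, #0000ff→score S611 F2031: (74.36,105.87) → (91.25,105.87) → (91.25,72.92) → (74.36,72.92) → (74.36,105.87) (closed)

[3] `<path>` quadratic bezier, #0000ff→score S611 F2031: (18.18,53.59) → (37.05,72.08) → (51.05,86.94) → (60.19,98.16) → (64.45,105.74) → (63.85,109.69)

[4] `<polygon>` regular polygon, #0000ff→score S611 F2031: (40.72,108.12) → (90.93,111.96) → (119.36,70.39) → (97.58,24.98) → (47.37,21.14) → (18.94,62.71) → (40.72,108.12) (closed)

[5] `<circle>` circle, #0000ff→score S611 F2031: (82.73,31.22) → (81.50,34.99) → (78.29,37.33) → (74.33,37.33) → (71.12,34.99) → (69.89,31.22) → (71.12,27.45) → (74.33,25.11) → (78.29,25.11) → (81.50,27.45) → (82.73,31.22) (closed)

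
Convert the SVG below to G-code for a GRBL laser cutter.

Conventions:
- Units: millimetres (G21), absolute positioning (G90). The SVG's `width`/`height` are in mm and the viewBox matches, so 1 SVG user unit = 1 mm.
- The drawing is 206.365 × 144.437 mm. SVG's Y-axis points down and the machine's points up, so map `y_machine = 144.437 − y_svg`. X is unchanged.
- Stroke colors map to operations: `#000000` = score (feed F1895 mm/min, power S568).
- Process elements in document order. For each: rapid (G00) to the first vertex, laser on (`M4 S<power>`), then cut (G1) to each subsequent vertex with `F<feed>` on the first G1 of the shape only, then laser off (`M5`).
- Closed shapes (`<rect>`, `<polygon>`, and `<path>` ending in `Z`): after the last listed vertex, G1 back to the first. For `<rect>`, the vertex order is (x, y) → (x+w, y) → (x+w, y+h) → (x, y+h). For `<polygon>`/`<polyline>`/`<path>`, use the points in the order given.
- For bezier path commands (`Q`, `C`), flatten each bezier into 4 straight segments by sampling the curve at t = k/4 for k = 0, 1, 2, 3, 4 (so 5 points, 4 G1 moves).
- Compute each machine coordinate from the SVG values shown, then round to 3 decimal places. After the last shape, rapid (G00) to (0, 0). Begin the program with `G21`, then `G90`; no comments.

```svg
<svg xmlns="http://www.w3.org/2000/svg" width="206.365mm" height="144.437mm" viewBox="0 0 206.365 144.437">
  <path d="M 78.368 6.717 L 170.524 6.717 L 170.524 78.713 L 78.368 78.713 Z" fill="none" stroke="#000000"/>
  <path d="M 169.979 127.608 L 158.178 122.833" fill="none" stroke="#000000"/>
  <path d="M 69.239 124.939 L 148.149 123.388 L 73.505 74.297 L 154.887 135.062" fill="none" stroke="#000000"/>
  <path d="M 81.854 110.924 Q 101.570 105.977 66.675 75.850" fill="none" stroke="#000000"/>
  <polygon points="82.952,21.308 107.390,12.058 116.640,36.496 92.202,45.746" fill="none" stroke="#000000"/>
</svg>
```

G21
G90
G00 X78.368 Y137.720
M4 S568
G1 X170.524 Y137.720 F1895
G1 X170.524 Y65.724
G1 X78.368 Y65.724
G1 X78.368 Y137.720
M5
G00 X169.979 Y16.829
M4 S568
G1 X158.178 Y21.604 F1895
M5
G00 X69.239 Y19.498
M4 S568
G1 X148.149 Y21.049 F1895
G1 X73.505 Y70.140
G1 X154.887 Y9.375
M5
G00 X81.854 Y33.513
M4 S568
G1 X88.299 Y37.560 F1895
G1 X87.917 Y44.755
G1 X80.709 Y55.097
G1 X66.675 Y68.587
M5
G00 X82.952 Y123.129
M4 S568
G1 X107.390 Y132.379 F1895
G1 X116.640 Y107.941
G1 X92.202 Y98.691
G1 X82.952 Y123.129
M5
G00 X0.000 Y0.000

Since the viewBox matches the mm dimensions, user units are millimetres directly. The only transform is the Y-flip y_m = 144.437 − y_svg.

Shape 1 is a rectangle drawn with `<path>`. Its stroke #000000 means score at S568, F1895. After flipping Y the toolpath is (78.368,137.720) → (170.524,137.720) → (170.524,65.724) → (78.368,65.724) → (78.368,137.720), returning to the start.

Shape 2 is a line segment drawn with `<path>`. Its stroke #000000 means score at S568, F1895. After flipping Y the toolpath is (169.979,16.829) → (158.178,21.604).

Shape 3 is a open polyline drawn with `<path>`. Its stroke #000000 means score at S568, F1895. After flipping Y the toolpath is (69.239,19.498) → (148.149,21.049) → (73.505,70.140) → (154.887,9.375).

Shape 4 is a quadratic bezier drawn with `<path>`. Its stroke #000000 means score at S568, F1895. After flipping Y the toolpath is (81.854,33.513) → (88.299,37.560) → (87.917,44.755) → (80.709,55.097) → (66.675,68.587).

Shape 5 is a regular polygon drawn with `<polygon>`. Its stroke #000000 means score at S568, F1895. After flipping Y the toolpath is (82.952,123.129) → (107.390,132.379) → (116.640,107.941) → (92.202,98.691) → (82.952,123.129), returning to the start.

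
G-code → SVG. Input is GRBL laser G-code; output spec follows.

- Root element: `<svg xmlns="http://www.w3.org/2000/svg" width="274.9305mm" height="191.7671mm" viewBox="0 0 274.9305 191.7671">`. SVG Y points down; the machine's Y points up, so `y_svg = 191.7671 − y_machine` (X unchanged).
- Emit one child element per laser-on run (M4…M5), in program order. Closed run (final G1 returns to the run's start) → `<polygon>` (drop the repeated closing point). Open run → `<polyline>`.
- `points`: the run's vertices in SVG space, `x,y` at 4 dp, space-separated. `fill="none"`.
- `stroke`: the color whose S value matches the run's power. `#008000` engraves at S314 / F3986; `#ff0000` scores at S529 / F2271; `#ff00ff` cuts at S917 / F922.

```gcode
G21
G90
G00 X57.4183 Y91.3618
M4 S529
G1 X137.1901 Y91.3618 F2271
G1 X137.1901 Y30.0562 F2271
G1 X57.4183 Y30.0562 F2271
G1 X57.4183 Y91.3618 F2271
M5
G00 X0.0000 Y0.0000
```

y_svg = 191.7671 − y_m. Every run uses S529, so all elements get stroke `#ff0000` (score).

[1] closed run; points: 57.4183,100.4053 137.1901,100.4053 137.1901,161.7109 57.4183,161.7109

<svg xmlns="http://www.w3.org/2000/svg" width="274.9305mm" height="191.7671mm" viewBox="0 0 274.9305 191.7671">
  <polygon points="57.4183,100.4053 137.1901,100.4053 137.1901,161.7109 57.4183,161.7109" fill="none" stroke="#ff0000"/>
</svg>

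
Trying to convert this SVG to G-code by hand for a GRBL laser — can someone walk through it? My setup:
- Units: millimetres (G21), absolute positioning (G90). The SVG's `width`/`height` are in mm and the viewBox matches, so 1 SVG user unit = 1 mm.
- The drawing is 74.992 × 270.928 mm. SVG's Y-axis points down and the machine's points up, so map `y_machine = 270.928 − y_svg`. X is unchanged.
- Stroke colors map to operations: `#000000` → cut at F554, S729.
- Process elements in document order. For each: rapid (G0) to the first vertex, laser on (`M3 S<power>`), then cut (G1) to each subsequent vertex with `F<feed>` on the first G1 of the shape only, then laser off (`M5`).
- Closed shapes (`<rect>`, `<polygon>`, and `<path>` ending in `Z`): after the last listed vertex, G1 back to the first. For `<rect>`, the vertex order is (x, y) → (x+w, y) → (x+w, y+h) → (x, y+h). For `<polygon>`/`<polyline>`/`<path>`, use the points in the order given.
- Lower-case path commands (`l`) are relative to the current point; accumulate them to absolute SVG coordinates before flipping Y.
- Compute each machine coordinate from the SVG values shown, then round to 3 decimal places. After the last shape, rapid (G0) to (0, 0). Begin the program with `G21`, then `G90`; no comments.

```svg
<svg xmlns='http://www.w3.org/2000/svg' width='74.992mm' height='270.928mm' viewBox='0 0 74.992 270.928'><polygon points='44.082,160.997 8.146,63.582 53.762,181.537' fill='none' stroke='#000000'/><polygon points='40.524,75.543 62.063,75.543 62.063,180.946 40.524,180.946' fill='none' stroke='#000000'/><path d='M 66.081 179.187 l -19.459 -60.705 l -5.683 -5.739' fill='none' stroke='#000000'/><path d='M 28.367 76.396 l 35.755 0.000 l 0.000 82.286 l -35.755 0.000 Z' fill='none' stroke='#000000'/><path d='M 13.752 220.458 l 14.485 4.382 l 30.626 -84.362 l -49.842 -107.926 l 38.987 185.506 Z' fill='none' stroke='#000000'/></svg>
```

Since the viewBox matches the mm dimensions, user units are millimetres directly. The only transform is the Y-flip y_m = 270.928 − y_svg.

Shape 1 is a closed polygon drawn with `<polygon>`. Its stroke #000000 means cut at S729, F554. After flipping Y the toolpath is (44.082,109.931) → (8.146,207.346) → (53.762,89.391) → (44.082,109.931), returning to the start.

Shape 2 is a rectangle drawn with `<polygon>`. Its stroke #000000 means cut at S729, F554. After flipping Y the toolpath is (40.524,195.385) → (62.063,195.385) → (62.063,89.982) → (40.524,89.982) → (40.524,195.385), returning to the start.

Shape 3 is a open polyline drawn with `<path>`. Its stroke #000000 means cut at S729, F554. After flipping Y the toolpath is (66.081,91.741) → (46.622,152.446) → (40.939,158.185).

Shape 4 is a rectangle drawn with `<path>`. Its stroke #000000 means cut at S729, F554. After flipping Y the toolpath is (28.367,194.532) → (64.122,194.532) → (64.122,112.246) → (28.367,112.246) → (28.367,194.532), returning to the start.

Shape 5 is a closed polygon drawn with `<path>`. Its stroke #000000 means cut at S729, F554. After flipping Y the toolpath is (13.752,50.470) → (28.237,46.088) → (58.863,130.450) → (9.021,238.376) → (48.008,52.870) → (13.752,50.470), returning to the start.

G21
G90
G0 X44.082 Y109.931
M3 S729
G1 X8.146 Y207.346 F554
G1 X53.762 Y89.391
G1 X44.082 Y109.931
M5
G0 X40.524 Y195.385
M3 S729
G1 X62.063 Y195.385 F554
G1 X62.063 Y89.982
G1 X40.524 Y89.982
G1 X40.524 Y195.385
M5
G0 X66.081 Y91.741
M3 S729
G1 X46.622 Y152.446 F554
G1 X40.939 Y158.185
M5
G0 X28.367 Y194.532
M3 S729
G1 X64.122 Y194.532 F554
G1 X64.122 Y112.246
G1 X28.367 Y112.246
G1 X28.367 Y194.532
M5
G0 X13.752 Y50.470
M3 S729
G1 X28.237 Y46.088 F554
G1 X58.863 Y130.450
G1 X9.021 Y238.376
G1 X48.008 Y52.870
G1 X13.752 Y50.470
M5
G0 X0.000 Y0.000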